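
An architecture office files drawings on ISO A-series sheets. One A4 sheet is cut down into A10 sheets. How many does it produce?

64

Each ISO step halves the sheet: 1 × A4 → 2 × A5 → 4 × A6 → 8 × A7 → …
From A4 to A10 is 6 halving steps: 2^6 = 64.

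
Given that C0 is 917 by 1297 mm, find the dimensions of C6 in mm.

114 × 162 mm

C1: ⌊1297/2⌋ × 917 = 648 × 917 mm
C2: ⌊917/2⌋ × 648 = 458 × 648 mm
C3: ⌊648/2⌋ × 458 = 324 × 458 mm
C4: ⌊458/2⌋ × 324 = 229 × 324 mm
C5: ⌊324/2⌋ × 229 = 162 × 229 mm
C6: ⌊229/2⌋ × 162 = 114 × 162 mm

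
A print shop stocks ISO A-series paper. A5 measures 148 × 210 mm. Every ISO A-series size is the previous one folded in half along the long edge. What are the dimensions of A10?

26 × 37 mm

A6: ⌊210/2⌋ × 148 = 105 × 148 mm
A7: ⌊148/2⌋ × 105 = 74 × 105 mm
A8: ⌊105/2⌋ × 74 = 52 × 74 mm
A9: ⌊74/2⌋ × 52 = 37 × 52 mm
A10: ⌊52/2⌋ × 37 = 26 × 37 mm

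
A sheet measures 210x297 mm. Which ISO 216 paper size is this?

A4 (210 × 297 mm)

Aspect ratio 297/210 ≈ 1.414 — close to the ISO √2 ≈ 1.414.
In the A-series (A0 area = 1 m²): A4 = 210 × 297 mm.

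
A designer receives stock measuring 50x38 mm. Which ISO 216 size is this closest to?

Aspect ratio 50/38 ≈ 1.316 (ISO target is √2 ≈ 1.414).
In the A-series (A0 area = 1 m²): A9 = 37 × 52 mm.
Off by 3 mm total — nearest standard size.

A9 (37 × 52 mm)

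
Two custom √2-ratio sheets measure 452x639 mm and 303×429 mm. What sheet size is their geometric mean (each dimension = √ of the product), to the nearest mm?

370 × 524 mm

Short side: √(452 · 303) = √136956 ≈ 370.1 → 370 mm
Long side: √(639 · 429) = √274131 ≈ 523.6 → 524 mm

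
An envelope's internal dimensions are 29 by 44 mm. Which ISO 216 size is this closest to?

B10 (31 × 44 mm)

Aspect ratio 44/29 ≈ 1.517 (ISO target is √2 ≈ 1.414).
In the B-series (B0 = 1000 × 1414 mm): B10 = 31 × 44 mm.
Off by 2 mm total — nearest standard size.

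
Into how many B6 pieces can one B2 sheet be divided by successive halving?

16

Each ISO step halves the sheet: 1 × B2 → 2 × B3 → 4 × B4 → 8 × B5 → …
From B2 to B6 is 4 halving steps: 2^4 = 16.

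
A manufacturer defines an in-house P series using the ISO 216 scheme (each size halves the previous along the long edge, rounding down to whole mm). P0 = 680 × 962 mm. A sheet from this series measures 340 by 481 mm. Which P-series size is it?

P2

P0: 680 × 962 mm
P1: 481 × 680 mm
P2: 340 × 481 mm
P3: 240 × 340 mm
→ matches P2.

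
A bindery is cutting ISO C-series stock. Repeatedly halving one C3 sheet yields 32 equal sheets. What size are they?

C8

32 = 2^5, so 5 halving steps.
C3 → C4 → … → C8 after 5 steps.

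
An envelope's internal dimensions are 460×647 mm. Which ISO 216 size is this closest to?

C2 (458 × 648 mm)

Aspect ratio 647/460 ≈ 1.407 — close to the ISO √2 ≈ 1.414.
In the C-series (envelope sizes, between A and B): C2 = 458 × 648 mm.
Off by 3 mm total — nearest standard size.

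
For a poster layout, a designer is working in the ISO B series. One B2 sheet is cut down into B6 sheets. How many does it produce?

Each ISO step halves the sheet: 1 × B2 → 2 × B3 → 4 × B4 → 8 × B5 → …
From B2 to B6 is 4 halving steps: 2^4 = 16.

16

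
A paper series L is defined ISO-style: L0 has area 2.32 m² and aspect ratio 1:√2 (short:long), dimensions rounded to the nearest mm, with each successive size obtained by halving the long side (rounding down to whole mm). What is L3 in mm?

452 × 640 mm

Let L0's short side be w mm. w · w√2 = 2.32 m² = 2,320,000 mm², so w ≈ 1280.8 mm and w√2 ≈ 1811.3 mm → L0 = 1281 × 1811 mm.
L1: ⌊1811/2⌋ × 1281 = 905 × 1281 mm
L2: ⌊1281/2⌋ × 905 = 640 × 905 mm
L3: ⌊905/2⌋ × 640 = 452 × 640 mm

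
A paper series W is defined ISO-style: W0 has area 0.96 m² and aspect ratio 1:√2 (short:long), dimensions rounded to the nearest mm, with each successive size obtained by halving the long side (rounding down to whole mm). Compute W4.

Let W0's short side be w mm. w · w√2 = 0.96 m² = 960,000 mm², so w ≈ 823.9 mm and w√2 ≈ 1165.2 mm → W0 = 824 × 1165 mm.
W1: ⌊1165/2⌋ × 824 = 582 × 824 mm
W2: ⌊824/2⌋ × 582 = 412 × 582 mm
W3: ⌊582/2⌋ × 412 = 291 × 412 mm
W4: ⌊412/2⌋ × 291 = 206 × 291 mm

206 × 291 mm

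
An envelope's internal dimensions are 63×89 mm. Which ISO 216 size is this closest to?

B8 (62 × 88 mm)

Aspect ratio 89/63 ≈ 1.413 — close to the ISO √2 ≈ 1.414.
In the B-series (B0 = 1000 × 1414 mm): B8 = 62 × 88 mm.
Off by 2 mm total — nearest standard size.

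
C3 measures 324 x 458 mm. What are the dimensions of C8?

C4: ⌊458/2⌋ × 324 = 229 × 324 mm
C5: ⌊324/2⌋ × 229 = 162 × 229 mm
C6: ⌊229/2⌋ × 162 = 114 × 162 mm
C7: ⌊162/2⌋ × 114 = 81 × 114 mm
C8: ⌊114/2⌋ × 81 = 57 × 81 mm

57 × 81 mm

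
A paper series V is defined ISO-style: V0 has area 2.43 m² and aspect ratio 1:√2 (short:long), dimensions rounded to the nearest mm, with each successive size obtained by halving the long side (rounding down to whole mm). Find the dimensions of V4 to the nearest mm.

Let V0's short side be w mm. w · w√2 = 2.43 m² = 2,430,000 mm², so w ≈ 1310.8 mm and w√2 ≈ 1853.8 mm → V0 = 1311 × 1854 mm.
V1: ⌊1854/2⌋ × 1311 = 927 × 1311 mm
V2: ⌊1311/2⌋ × 927 = 655 × 927 mm
V3: ⌊927/2⌋ × 655 = 463 × 655 mm
V4: ⌊655/2⌋ × 463 = 327 × 463 mm

327 × 463 mm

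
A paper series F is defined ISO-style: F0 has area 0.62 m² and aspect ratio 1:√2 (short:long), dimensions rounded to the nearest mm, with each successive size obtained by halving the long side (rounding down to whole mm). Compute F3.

Let F0's short side be w mm. w · w√2 = 0.62 m² = 620,000 mm², so w ≈ 662.1 mm and w√2 ≈ 936.4 mm → F0 = 662 × 936 mm.
F1: ⌊936/2⌋ × 662 = 468 × 662 mm
F2: ⌊662/2⌋ × 468 = 331 × 468 mm
F3: ⌊468/2⌋ × 331 = 234 × 331 mm

234 × 331 mm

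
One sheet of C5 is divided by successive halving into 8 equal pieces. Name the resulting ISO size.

8 = 2^3, so 3 halving steps.
C5 → C6 → … → C8 after 3 steps.

C8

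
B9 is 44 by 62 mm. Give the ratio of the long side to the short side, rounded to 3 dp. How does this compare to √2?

1.409

62 / 44 = 1.409
ISO 216 targets √2 ≈ 1.414; the -0.005 deviation is from mm rounding.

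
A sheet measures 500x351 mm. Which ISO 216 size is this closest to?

B3 (353 × 500 mm)

Aspect ratio 500/351 ≈ 1.425 — close to the ISO √2 ≈ 1.414.
In the B-series (B0 = 1000 × 1414 mm): B3 = 353 × 500 mm.
Off by 2 mm total — nearest standard size.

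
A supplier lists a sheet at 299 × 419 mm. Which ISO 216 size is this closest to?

A3 (297 × 420 mm)

Aspect ratio 419/299 ≈ 1.401 — close to the ISO √2 ≈ 1.414.
In the A-series (A0 area = 1 m²): A3 = 297 × 420 mm.
Off by 3 mm total — nearest standard size.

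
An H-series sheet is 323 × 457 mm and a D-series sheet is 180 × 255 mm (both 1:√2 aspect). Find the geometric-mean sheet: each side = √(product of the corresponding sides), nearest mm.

Short side: √(323 · 180) = √58140 ≈ 241.1 → 241 mm
Long side: √(457 · 255) = √116535 ≈ 341.4 → 341 mm

241 × 341 mm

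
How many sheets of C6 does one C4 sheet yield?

4

Each ISO step halves the sheet: 1 × C4 → 2 × C5 → 4 × C6
From C4 to C6 is 2 halving steps: 2^2 = 4.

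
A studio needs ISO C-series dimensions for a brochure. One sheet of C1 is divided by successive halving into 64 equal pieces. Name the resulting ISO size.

C7

64 = 2^6, so 6 halving steps.
C1 → C2 → … → C7 after 6 steps.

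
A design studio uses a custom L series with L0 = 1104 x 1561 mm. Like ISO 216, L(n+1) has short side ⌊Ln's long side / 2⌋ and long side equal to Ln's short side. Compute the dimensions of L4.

276 × 390 mm

L1: ⌊1561/2⌋ × 1104 = 780 × 1104 mm
L2: ⌊1104/2⌋ × 780 = 552 × 780 mm
L3: ⌊780/2⌋ × 552 = 390 × 552 mm
L4: ⌊552/2⌋ × 390 = 276 × 390 mm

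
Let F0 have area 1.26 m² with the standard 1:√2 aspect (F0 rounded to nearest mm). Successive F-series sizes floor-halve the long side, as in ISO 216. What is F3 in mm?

333 × 472 mm

Let F0's short side be w mm. w · w√2 = 1.26 m² = 1,260,000 mm², so w ≈ 943.9 mm and w√2 ≈ 1334.9 mm → F0 = 944 × 1335 mm.
F1: ⌊1335/2⌋ × 944 = 667 × 944 mm
F2: ⌊944/2⌋ × 667 = 472 × 667 mm
F3: ⌊667/2⌋ × 472 = 333 × 472 mm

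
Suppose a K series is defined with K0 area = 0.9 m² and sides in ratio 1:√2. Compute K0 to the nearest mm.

798 × 1128 mm

Let the short side be w mm. Then w · w√2 = 0.9 m² = 900,000 mm².
w² = 900,000/√2, so w ≈ 797.7 mm; long side = w√2 ≈ 1128.2 mm.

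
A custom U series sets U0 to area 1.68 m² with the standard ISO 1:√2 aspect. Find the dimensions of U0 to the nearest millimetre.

Let the short side be w mm. Then w · w√2 = 1.68 m² = 1,680,000 mm².
w² = 1,680,000/√2, so w ≈ 1089.9 mm; long side = w√2 ≈ 1541.4 mm.

1090 × 1541 mm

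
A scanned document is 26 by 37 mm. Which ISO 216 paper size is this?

A10 (26 × 37 mm)

Aspect ratio 37/26 ≈ 1.423 — close to the ISO √2 ≈ 1.414.
In the A-series (A0 area = 1 m²): A10 = 26 × 37 mm.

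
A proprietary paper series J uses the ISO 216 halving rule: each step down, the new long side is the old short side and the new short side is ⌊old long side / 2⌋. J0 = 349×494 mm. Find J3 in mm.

123 × 174 mm

J1: ⌊494/2⌋ × 349 = 247 × 349 mm
J2: ⌊349/2⌋ × 247 = 174 × 247 mm
J3: ⌊247/2⌋ × 174 = 123 × 174 mm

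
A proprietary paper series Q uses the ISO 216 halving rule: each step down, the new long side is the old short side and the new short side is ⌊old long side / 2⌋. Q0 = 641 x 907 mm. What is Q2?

Q1: ⌊907/2⌋ × 641 = 453 × 641 mm
Q2: ⌊641/2⌋ × 453 = 320 × 453 mm

320 × 453 mm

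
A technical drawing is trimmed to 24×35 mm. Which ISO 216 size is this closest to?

A10 (26 × 37 mm)

Aspect ratio 35/24 ≈ 1.458 (ISO target is √2 ≈ 1.414).
In the A-series (A0 area = 1 m²): A10 = 26 × 37 mm.
Off by 4 mm total — nearest standard size.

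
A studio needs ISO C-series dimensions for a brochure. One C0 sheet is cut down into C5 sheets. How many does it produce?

Each ISO step halves the sheet: 1 × C0 → 2 × C1 → 4 × C2 → 8 × C3 → …
From C0 to C5 is 5 halving steps: 2^5 = 32.

32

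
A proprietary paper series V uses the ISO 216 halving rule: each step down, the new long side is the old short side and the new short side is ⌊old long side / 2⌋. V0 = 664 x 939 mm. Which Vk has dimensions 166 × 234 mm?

V0: 664 × 939 mm
V1: 469 × 664 mm
V2: 332 × 469 mm
V3: 234 × 332 mm
V4: 166 × 234 mm
V5: 117 × 166 mm
→ matches V4.

V4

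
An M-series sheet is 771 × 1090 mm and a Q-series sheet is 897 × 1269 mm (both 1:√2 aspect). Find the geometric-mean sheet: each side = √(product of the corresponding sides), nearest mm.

832 × 1176 mm

Short side: √(771 · 897) = √691587 ≈ 831.6 → 832 mm
Long side: √(1090 · 1269) = √1383210 ≈ 1176.1 → 1176 mm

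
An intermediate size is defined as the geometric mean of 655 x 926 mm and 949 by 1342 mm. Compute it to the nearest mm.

Short side: √(655 · 949) = √621595 ≈ 788.4 → 788 mm
Long side: √(926 · 1342) = √1242692 ≈ 1114.8 → 1115 mm

788 × 1115 mm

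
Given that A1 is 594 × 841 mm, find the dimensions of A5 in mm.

148 × 210 mm

A2: ⌊841/2⌋ × 594 = 420 × 594 mm
A3: ⌊594/2⌋ × 420 = 297 × 420 mm
A4: ⌊420/2⌋ × 297 = 210 × 297 mm
A5: ⌊297/2⌋ × 210 = 148 × 210 mm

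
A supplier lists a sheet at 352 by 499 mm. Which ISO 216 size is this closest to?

B3 (353 × 500 mm)

Aspect ratio 499/352 ≈ 1.418 — close to the ISO √2 ≈ 1.414.
In the B-series (B0 = 1000 × 1414 mm): B3 = 353 × 500 mm.
Off by 2 mm total — nearest standard size.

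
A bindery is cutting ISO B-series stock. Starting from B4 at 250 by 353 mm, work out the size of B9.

44 × 62 mm

B5: ⌊353/2⌋ × 250 = 176 × 250 mm
B6: ⌊250/2⌋ × 176 = 125 × 176 mm
B7: ⌊176/2⌋ × 125 = 88 × 125 mm
B8: ⌊125/2⌋ × 88 = 62 × 88 mm
B9: ⌊88/2⌋ × 62 = 44 × 62 mm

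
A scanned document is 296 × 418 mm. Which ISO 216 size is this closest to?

Aspect ratio 418/296 ≈ 1.412 — close to the ISO √2 ≈ 1.414.
In the A-series (A0 area = 1 m²): A3 = 297 × 420 mm.
Off by 3 mm total — nearest standard size.

A3 (297 × 420 mm)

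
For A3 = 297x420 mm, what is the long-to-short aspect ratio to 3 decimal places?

420 / 297 = 1.414
Matches √2 ≈ 1.414 — the ISO 216 defining ratio.

1.414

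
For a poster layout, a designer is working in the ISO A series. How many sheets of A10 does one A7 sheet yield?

A7 = 74 × 105 mm; A10 = 26 × 37 mm.
Each halving step doubles the count; 3 steps from A7 to A10.
2^3 = 8.

8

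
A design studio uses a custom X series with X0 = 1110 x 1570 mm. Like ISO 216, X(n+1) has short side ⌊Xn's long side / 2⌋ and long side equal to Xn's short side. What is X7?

98 × 138 mm

X1 = 785 × 1110 mm (from X0 by 1 halving).
X2: ⌊1110/2⌋ × 785 = 555 × 785 mm
X3: ⌊785/2⌋ × 555 = 392 × 555 mm
X4: ⌊555/2⌋ × 392 = 277 × 392 mm
X5: ⌊392/2⌋ × 277 = 196 × 277 mm
X6: ⌊277/2⌋ × 196 = 138 × 196 mm
X7: ⌊196/2⌋ × 138 = 98 × 138 mm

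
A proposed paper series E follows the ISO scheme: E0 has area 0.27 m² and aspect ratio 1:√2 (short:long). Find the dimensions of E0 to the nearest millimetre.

437 × 618 mm

Let the short side be w mm. Then w · w√2 = 0.27 m² = 270,000 mm².
w² = 270,000/√2, so w ≈ 436.9 mm; long side = w√2 ≈ 617.9 mm.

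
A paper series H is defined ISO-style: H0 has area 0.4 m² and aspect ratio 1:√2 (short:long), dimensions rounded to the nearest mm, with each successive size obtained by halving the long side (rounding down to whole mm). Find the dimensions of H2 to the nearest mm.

266 × 376 mm

Let H0's short side be w mm. w · w√2 = 0.4 m² = 400,000 mm², so w ≈ 531.8 mm and w√2 ≈ 752.1 mm → H0 = 532 × 752 mm.
H1: ⌊752/2⌋ × 532 = 376 × 532 mm
H2: ⌊532/2⌋ × 376 = 266 × 376 mm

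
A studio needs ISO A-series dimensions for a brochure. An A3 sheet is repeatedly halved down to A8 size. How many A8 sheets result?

A3 = 297 × 420 mm; A8 = 52 × 74 mm.
Each halving step doubles the count; 5 steps from A3 to A8.
2^5 = 32.

32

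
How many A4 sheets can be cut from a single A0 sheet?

16

A0 = 841 × 1189 mm; A4 = 210 × 297 mm.
Each halving step doubles the count; 4 steps from A0 to A4.
2^4 = 16.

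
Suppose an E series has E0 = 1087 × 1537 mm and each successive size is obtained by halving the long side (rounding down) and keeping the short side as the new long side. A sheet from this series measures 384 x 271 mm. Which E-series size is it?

E4

E0: 1087 × 1537 mm
E1: 768 × 1087 mm
E2: 543 × 768 mm
E3: 384 × 543 mm
E4: 271 × 384 mm
E5: 192 × 271 mm
→ matches E4.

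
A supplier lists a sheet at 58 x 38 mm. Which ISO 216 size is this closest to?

Aspect ratio 58/38 ≈ 1.526 (ISO target is √2 ≈ 1.414).
In the C-series (envelope sizes, between A and B): C9 = 40 × 57 mm.
Off by 3 mm total — nearest standard size.

C9 (40 × 57 mm)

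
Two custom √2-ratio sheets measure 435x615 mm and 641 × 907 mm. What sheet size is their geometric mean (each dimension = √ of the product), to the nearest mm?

Short side: √(435 · 641) = √278835 ≈ 528.0 → 528 mm
Long side: √(615 · 907) = √557805 ≈ 746.9 → 747 mm

528 × 747 mm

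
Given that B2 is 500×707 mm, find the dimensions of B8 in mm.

62 × 88 mm

B3: ⌊707/2⌋ × 500 = 353 × 500 mm
B4: ⌊500/2⌋ × 353 = 250 × 353 mm
B5: ⌊353/2⌋ × 250 = 176 × 250 mm
B6: ⌊250/2⌋ × 176 = 125 × 176 mm
B7: ⌊176/2⌋ × 125 = 88 × 125 mm
B8: ⌊125/2⌋ × 88 = 62 × 88 mm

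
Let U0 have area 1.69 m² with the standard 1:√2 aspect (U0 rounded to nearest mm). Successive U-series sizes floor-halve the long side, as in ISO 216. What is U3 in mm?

386 × 546 mm

Let U0's short side be w mm. w · w√2 = 1.69 m² = 1,690,000 mm², so w ≈ 1093.2 mm and w√2 ≈ 1546.0 mm → U0 = 1093 × 1546 mm.
U1: ⌊1546/2⌋ × 1093 = 773 × 1093 mm
U2: ⌊1093/2⌋ × 773 = 546 × 773 mm
U3: ⌊773/2⌋ × 546 = 386 × 546 mm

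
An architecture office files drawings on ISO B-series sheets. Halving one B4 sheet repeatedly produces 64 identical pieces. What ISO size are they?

B10

64 = 2^6, so 6 halving steps.
B4 → B5 → … → B10 after 6 steps.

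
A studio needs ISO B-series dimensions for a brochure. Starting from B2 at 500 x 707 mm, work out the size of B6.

125 × 176 mm

B3: ⌊707/2⌋ × 500 = 353 × 500 mm
B4: ⌊500/2⌋ × 353 = 250 × 353 mm
B5: ⌊353/2⌋ × 250 = 176 × 250 mm
B6: ⌊250/2⌋ × 176 = 125 × 176 mm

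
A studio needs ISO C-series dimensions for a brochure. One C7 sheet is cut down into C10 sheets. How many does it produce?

8

C7 = 81 × 114 mm; C10 = 28 × 40 mm.
Each halving step doubles the count; 3 steps from C7 to C10.
2^3 = 8.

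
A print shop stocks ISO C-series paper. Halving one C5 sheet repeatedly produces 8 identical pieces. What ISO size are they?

C8

8 = 2^3, so 3 halving steps.
C5 → C6 → … → C8 after 3 steps.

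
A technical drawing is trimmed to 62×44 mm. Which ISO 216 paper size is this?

B9 (44 × 62 mm)

Aspect ratio 62/44 ≈ 1.409 — close to the ISO √2 ≈ 1.414.
In the B-series (B0 = 1000 × 1414 mm): B9 = 44 × 62 mm.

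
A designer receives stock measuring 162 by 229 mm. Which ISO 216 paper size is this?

C5 (162 × 229 mm)

Aspect ratio 229/162 ≈ 1.414 — close to the ISO √2 ≈ 1.414.
In the C-series (envelope sizes, between A and B): C5 = 162 × 229 mm.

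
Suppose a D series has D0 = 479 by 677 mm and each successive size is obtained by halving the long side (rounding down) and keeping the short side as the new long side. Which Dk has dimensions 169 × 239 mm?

D0: 479 × 677 mm
D1: 338 × 479 mm
D2: 239 × 338 mm
D3: 169 × 239 mm
D4: 119 × 169 mm
→ matches D3.

D3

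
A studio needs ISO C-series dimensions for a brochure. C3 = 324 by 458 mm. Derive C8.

57 × 81 mm

C4: ⌊458/2⌋ × 324 = 229 × 324 mm
C5: ⌊324/2⌋ × 229 = 162 × 229 mm
C6: ⌊229/2⌋ × 162 = 114 × 162 mm
C7: ⌊162/2⌋ × 114 = 81 × 114 mm
C8: ⌊114/2⌋ × 81 = 57 × 81 mm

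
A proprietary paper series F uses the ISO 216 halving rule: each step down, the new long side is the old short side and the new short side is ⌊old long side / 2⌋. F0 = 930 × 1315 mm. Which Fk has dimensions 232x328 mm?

F4

F0: 930 × 1315 mm
F1: 657 × 930 mm
F2: 465 × 657 mm
F3: 328 × 465 mm
F4: 232 × 328 mm
F5: 164 × 232 mm
→ matches F4.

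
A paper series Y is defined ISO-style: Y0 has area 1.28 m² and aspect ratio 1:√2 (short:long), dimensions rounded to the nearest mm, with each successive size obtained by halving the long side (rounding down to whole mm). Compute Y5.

168 × 237 mm

Let Y0's short side be w mm. w · w√2 = 1.28 m² = 1,280,000 mm², so w ≈ 951.4 mm and w√2 ≈ 1345.4 mm → Y0 = 951 × 1345 mm.
Y1: ⌊1345/2⌋ × 951 = 672 × 951 mm
Y2: ⌊951/2⌋ × 672 = 475 × 672 mm
Y3: ⌊672/2⌋ × 475 = 336 × 475 mm
Y4: ⌊475/2⌋ × 336 = 237 × 336 mm
Y5: ⌊336/2⌋ × 237 = 168 × 237 mm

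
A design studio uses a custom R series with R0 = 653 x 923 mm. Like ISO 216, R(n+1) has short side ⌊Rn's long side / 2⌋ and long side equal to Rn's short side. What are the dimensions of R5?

115 × 163 mm

R1: ⌊923/2⌋ × 653 = 461 × 653 mm
R2: ⌊653/2⌋ × 461 = 326 × 461 mm
R3: ⌊461/2⌋ × 326 = 230 × 326 mm
R4: ⌊326/2⌋ × 230 = 163 × 230 mm
R5: ⌊230/2⌋ × 163 = 115 × 163 mm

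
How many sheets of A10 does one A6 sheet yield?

16

Each ISO step halves the sheet: 1 × A6 → 2 × A7 → 4 × A8 → 8 × A9 → …
From A6 to A10 is 4 halving steps: 2^4 = 16.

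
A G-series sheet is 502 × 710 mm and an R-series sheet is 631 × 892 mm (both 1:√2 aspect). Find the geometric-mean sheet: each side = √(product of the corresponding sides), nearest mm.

Short side: √(502 · 631) = √316762 ≈ 562.8 → 563 mm
Long side: √(710 · 892) = √633320 ≈ 795.8 → 796 mm

563 × 796 mm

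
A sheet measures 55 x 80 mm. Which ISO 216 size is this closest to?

Aspect ratio 80/55 ≈ 1.455 (ISO target is √2 ≈ 1.414).
In the C-series (envelope sizes, between A and B): C8 = 57 × 81 mm.
Off by 3 mm total — nearest standard size.

C8 (57 × 81 mm)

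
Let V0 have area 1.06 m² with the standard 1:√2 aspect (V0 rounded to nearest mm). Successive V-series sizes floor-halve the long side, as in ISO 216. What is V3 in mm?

306 × 433 mm

Let V0's short side be w mm. w · w√2 = 1.06 m² = 1,060,000 mm², so w ≈ 865.8 mm and w√2 ≈ 1224.4 mm → V0 = 866 × 1224 mm.
V1: ⌊1224/2⌋ × 866 = 612 × 866 mm
V2: ⌊866/2⌋ × 612 = 433 × 612 mm
V3: ⌊612/2⌋ × 433 = 306 × 433 mm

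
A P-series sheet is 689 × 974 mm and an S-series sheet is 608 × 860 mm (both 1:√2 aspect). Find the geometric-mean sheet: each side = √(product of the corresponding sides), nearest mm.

647 × 915 mm

Short side: √(689 · 608) = √418912 ≈ 647.2 → 647 mm
Long side: √(974 · 860) = √837640 ≈ 915.2 → 915 mm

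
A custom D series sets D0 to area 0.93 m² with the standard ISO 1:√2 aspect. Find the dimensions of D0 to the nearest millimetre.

Let the short side be w mm. Then w · w√2 = 0.93 m² = 930,000 mm².
w² = 930,000/√2, so w ≈ 810.9 mm; long side = w√2 ≈ 1146.8 mm.

811 × 1147 mm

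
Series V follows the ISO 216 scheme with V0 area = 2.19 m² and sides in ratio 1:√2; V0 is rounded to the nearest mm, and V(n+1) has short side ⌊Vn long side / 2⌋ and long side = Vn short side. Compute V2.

622 × 880 mm

Let V0's short side be w mm. w · w√2 = 2.19 m² = 2,190,000 mm², so w ≈ 1244.4 mm and w√2 ≈ 1759.9 mm → V0 = 1244 × 1760 mm.
V1: ⌊1760/2⌋ × 1244 = 880 × 1244 mm
V2: ⌊1244/2⌋ × 880 = 622 × 880 mm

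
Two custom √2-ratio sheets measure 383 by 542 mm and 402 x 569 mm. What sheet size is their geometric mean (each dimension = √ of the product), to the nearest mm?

Short side: √(383 · 402) = √153966 ≈ 392.4 → 392 mm
Long side: √(542 · 569) = √308398 ≈ 555.3 → 555 mm

392 × 555 mm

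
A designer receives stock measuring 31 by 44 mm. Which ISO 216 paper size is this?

B10 (31 × 44 mm)

Aspect ratio 44/31 ≈ 1.419 — close to the ISO √2 ≈ 1.414.
In the B-series (B0 = 1000 × 1414 mm): B10 = 31 × 44 mm.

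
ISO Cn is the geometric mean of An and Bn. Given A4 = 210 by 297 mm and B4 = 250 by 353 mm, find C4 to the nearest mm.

Short side: √(210 · 250) = √52500 ≈ 229.1 → 229 mm
Long side: √(297 · 353) = √104841 ≈ 323.8 → 324 mm

229 × 324 mm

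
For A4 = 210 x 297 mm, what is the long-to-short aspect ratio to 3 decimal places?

297 / 210 = 1.414
Matches √2 ≈ 1.414 — the ISO 216 defining ratio.

1.414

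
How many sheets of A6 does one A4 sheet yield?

Each ISO step halves the sheet: 1 × A4 → 2 × A5 → 4 × A6
From A4 to A6 is 2 halving steps: 2^2 = 4.

4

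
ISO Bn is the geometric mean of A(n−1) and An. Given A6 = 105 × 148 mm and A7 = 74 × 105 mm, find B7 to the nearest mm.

88 × 125 mm

Short side: √(105 · 74) = √7770 ≈ 88.1 → 88 mm
Long side: √(148 · 105) = √15540 ≈ 124.7 → 125 mm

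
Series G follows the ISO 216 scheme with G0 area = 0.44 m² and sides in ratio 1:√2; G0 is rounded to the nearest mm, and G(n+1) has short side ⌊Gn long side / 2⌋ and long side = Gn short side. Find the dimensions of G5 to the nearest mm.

98 × 139 mm

Let G0's short side be w mm. w · w√2 = 0.44 m² = 440,000 mm², so w ≈ 557.8 mm and w√2 ≈ 788.8 mm → G0 = 558 × 789 mm.
G1: ⌊789/2⌋ × 558 = 394 × 558 mm
G2: ⌊558/2⌋ × 394 = 279 × 394 mm
G3: ⌊394/2⌋ × 279 = 197 × 279 mm
G4: ⌊279/2⌋ × 197 = 139 × 197 mm
G5: ⌊197/2⌋ × 139 = 98 × 139 mm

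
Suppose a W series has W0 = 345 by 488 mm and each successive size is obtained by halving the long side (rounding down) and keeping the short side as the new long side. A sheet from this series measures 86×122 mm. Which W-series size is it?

W4

W0: 345 × 488 mm
W1: 244 × 345 mm
W2: 172 × 244 mm
W3: 122 × 172 mm
W4: 86 × 122 mm
W5: 61 × 86 mm
→ matches W4.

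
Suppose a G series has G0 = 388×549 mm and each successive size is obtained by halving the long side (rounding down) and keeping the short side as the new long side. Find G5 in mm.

68 × 97 mm

G1 = 274 × 388 mm (from G0 by 1 halving).
G2: ⌊388/2⌋ × 274 = 194 × 274 mm
G3: ⌊274/2⌋ × 194 = 137 × 194 mm
G4: ⌊194/2⌋ × 137 = 97 × 137 mm
G5: ⌊137/2⌋ × 97 = 68 × 97 mm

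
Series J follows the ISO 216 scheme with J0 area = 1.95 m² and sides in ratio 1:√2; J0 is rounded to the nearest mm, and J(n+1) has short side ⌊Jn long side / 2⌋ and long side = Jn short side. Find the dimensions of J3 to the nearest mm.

Let J0's short side be w mm. w · w√2 = 1.95 m² = 1,950,000 mm², so w ≈ 1174.2 mm and w√2 ≈ 1660.6 mm → J0 = 1174 × 1661 mm.
J1: ⌊1661/2⌋ × 1174 = 830 × 1174 mm
J2: ⌊1174/2⌋ × 830 = 587 × 830 mm
J3: ⌊830/2⌋ × 587 = 415 × 587 mm

415 × 587 mm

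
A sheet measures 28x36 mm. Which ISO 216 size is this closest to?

Aspect ratio 36/28 ≈ 1.286 (ISO target is √2 ≈ 1.414).
In the A-series (A0 area = 1 m²): A10 = 26 × 37 mm.
Off by 3 mm total — nearest standard size.

A10 (26 × 37 mm)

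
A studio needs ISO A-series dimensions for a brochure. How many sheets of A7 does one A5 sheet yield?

4

Each ISO step halves the sheet: 1 × A5 → 2 × A6 → 4 × A7
From A5 to A7 is 2 halving steps: 2^2 = 4.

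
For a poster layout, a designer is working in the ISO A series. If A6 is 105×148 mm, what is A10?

A7: ⌊148/2⌋ × 105 = 74 × 105 mm
A8: ⌊105/2⌋ × 74 = 52 × 74 mm
A9: ⌊74/2⌋ × 52 = 37 × 52 mm
A10: ⌊52/2⌋ × 37 = 26 × 37 mm

26 × 37 mm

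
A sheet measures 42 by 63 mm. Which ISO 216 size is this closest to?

Aspect ratio 63/42 ≈ 1.500 (ISO target is √2 ≈ 1.414).
In the B-series (B0 = 1000 × 1414 mm): B9 = 44 × 62 mm.
Off by 3 mm total — nearest standard size.

B9 (44 × 62 mm)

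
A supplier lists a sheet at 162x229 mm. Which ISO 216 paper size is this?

C5 (162 × 229 mm)

Aspect ratio 229/162 ≈ 1.414 — close to the ISO √2 ≈ 1.414.
In the C-series (envelope sizes, between A and B): C5 = 162 × 229 mm.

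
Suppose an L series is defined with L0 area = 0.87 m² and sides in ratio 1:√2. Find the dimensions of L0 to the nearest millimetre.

Let the short side be w mm. Then w · w√2 = 0.87 m² = 870,000 mm².
w² = 870,000/√2, so w ≈ 784.3 mm; long side = w√2 ≈ 1109.2 mm.

784 × 1109 mm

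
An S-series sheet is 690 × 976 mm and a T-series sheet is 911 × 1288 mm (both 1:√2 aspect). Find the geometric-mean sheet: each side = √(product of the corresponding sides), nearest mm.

793 × 1121 mm

Short side: √(690 · 911) = √628590 ≈ 792.8 → 793 mm
Long side: √(976 · 1288) = √1257088 ≈ 1121.2 → 1121 mm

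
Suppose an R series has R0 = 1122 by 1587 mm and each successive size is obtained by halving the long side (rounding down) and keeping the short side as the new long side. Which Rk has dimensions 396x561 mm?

R3

R0: 1122 × 1587 mm
R1: 793 × 1122 mm
R2: 561 × 793 mm
R3: 396 × 561 mm
R4: 280 × 396 mm
→ matches R3.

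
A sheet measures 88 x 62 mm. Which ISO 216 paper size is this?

Aspect ratio 88/62 ≈ 1.419 — close to the ISO √2 ≈ 1.414.
In the B-series (B0 = 1000 × 1414 mm): B8 = 62 × 88 mm.

B8 (62 × 88 mm)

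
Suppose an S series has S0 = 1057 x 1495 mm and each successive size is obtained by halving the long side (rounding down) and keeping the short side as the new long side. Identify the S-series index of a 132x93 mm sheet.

S7

S0: 1057 × 1495 mm
S1: 747 × 1057 mm
S2: 528 × 747 mm
S3: 373 × 528 mm
S4: 264 × 373 mm
S5: 186 × 264 mm
S6: 132 × 186 mm
S7: 93 × 132 mm
S8: 66 × 93 mm
→ matches S7.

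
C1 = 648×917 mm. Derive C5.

162 × 229 mm

C2: ⌊917/2⌋ × 648 = 458 × 648 mm
C3: ⌊648/2⌋ × 458 = 324 × 458 mm
C4: ⌊458/2⌋ × 324 = 229 × 324 mm
C5: ⌊324/2⌋ × 229 = 162 × 229 mm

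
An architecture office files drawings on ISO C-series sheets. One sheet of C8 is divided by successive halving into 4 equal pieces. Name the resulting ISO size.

4 = 2^2, so 2 halving steps.
C8 → C9 → … → C10 after 2 steps.

C10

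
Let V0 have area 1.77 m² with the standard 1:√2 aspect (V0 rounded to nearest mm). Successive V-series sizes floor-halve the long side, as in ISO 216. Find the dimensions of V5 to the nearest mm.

197 × 279 mm

Let V0's short side be w mm. w · w√2 = 1.77 m² = 1,770,000 mm², so w ≈ 1118.7 mm and w√2 ≈ 1582.1 mm → V0 = 1119 × 1582 mm.
V1: ⌊1582/2⌋ × 1119 = 791 × 1119 mm
V2: ⌊1119/2⌋ × 791 = 559 × 791 mm
V3: ⌊791/2⌋ × 559 = 395 × 559 mm
V4: ⌊559/2⌋ × 395 = 279 × 395 mm
V5: ⌊395/2⌋ × 279 = 197 × 279 mm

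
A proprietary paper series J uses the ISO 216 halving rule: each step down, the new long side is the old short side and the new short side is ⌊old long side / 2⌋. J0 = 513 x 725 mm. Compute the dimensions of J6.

J1: ⌊725/2⌋ × 513 = 362 × 513 mm
J2: ⌊513/2⌋ × 362 = 256 × 362 mm
J3: ⌊362/2⌋ × 256 = 181 × 256 mm
J4: ⌊256/2⌋ × 181 = 128 × 181 mm
J5: ⌊181/2⌋ × 128 = 90 × 128 mm
J6: ⌊128/2⌋ × 90 = 64 × 90 mm

64 × 90 mm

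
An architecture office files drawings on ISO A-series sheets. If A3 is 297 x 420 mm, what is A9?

37 × 52 mm

A4: ⌊420/2⌋ × 297 = 210 × 297 mm
A5: ⌊297/2⌋ × 210 = 148 × 210 mm
A6: ⌊210/2⌋ × 148 = 105 × 148 mm
A7: ⌊148/2⌋ × 105 = 74 × 105 mm
A8: ⌊105/2⌋ × 74 = 52 × 74 mm
A9: ⌊74/2⌋ × 52 = 37 × 52 mm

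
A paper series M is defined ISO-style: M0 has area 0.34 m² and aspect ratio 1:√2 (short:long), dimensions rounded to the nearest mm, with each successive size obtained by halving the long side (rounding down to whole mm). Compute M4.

Let M0's short side be w mm. w · w√2 = 0.34 m² = 340,000 mm², so w ≈ 490.3 mm and w√2 ≈ 693.4 mm → M0 = 490 × 693 mm.
M1: ⌊693/2⌋ × 490 = 346 × 490 mm
M2: ⌊490/2⌋ × 346 = 245 × 346 mm
M3: ⌊346/2⌋ × 245 = 173 × 245 mm
M4: ⌊245/2⌋ × 173 = 122 × 173 mm

122 × 173 mm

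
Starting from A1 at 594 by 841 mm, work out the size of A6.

A2: ⌊841/2⌋ × 594 = 420 × 594 mm
A3: ⌊594/2⌋ × 420 = 297 × 420 mm
A4: ⌊420/2⌋ × 297 = 210 × 297 mm
A5: ⌊297/2⌋ × 210 = 148 × 210 mm
A6: ⌊210/2⌋ × 148 = 105 × 148 mm

105 × 148 mm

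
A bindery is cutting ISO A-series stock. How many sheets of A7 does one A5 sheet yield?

Each ISO step halves the sheet: 1 × A5 → 2 × A6 → 4 × A7
From A5 to A7 is 2 halving steps: 2^2 = 4.

4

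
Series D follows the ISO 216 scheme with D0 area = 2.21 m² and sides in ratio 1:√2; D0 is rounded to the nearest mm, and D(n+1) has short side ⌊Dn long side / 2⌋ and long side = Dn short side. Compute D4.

Let D0's short side be w mm. w · w√2 = 2.21 m² = 2,210,000 mm², so w ≈ 1250.1 mm and w√2 ≈ 1767.9 mm → D0 = 1250 × 1768 mm.
D1: ⌊1768/2⌋ × 1250 = 884 × 1250 mm
D2: ⌊1250/2⌋ × 884 = 625 × 884 mm
D3: ⌊884/2⌋ × 625 = 442 × 625 mm
D4: ⌊625/2⌋ × 442 = 312 × 442 mm

312 × 442 mm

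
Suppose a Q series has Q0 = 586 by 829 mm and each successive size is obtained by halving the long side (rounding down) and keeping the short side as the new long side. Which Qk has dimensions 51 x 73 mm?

Q7

Q0: 586 × 829 mm
Q1: 414 × 586 mm
Q2: 293 × 414 mm
Q3: 207 × 293 mm
Q4: 146 × 207 mm
Q5: 103 × 146 mm
Q6: 73 × 103 mm
Q7: 51 × 73 mm
Q8: 36 × 51 mm
→ matches Q7.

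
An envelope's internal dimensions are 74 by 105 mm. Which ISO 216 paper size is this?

Aspect ratio 105/74 ≈ 1.419 — close to the ISO √2 ≈ 1.414.
In the A-series (A0 area = 1 m²): A7 = 74 × 105 mm.

A7 (74 × 105 mm)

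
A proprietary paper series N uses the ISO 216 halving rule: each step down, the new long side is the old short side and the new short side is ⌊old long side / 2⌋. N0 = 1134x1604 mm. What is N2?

567 × 802 mm

N1: ⌊1604/2⌋ × 1134 = 802 × 1134 mm
N2: ⌊1134/2⌋ × 802 = 567 × 802 mm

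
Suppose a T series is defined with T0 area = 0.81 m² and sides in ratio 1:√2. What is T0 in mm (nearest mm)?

Let the short side be w mm. Then w · w√2 = 0.81 m² = 810,000 mm².
w² = 810,000/√2, so w ≈ 756.8 mm; long side = w√2 ≈ 1070.3 mm.

757 × 1070 mm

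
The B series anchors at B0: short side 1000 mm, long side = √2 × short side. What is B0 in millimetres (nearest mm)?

Short side = 1000 mm; long side = 1000√2 ≈ 1414.2 mm.

1000 × 1414 mm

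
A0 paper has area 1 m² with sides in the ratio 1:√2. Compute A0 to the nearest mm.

841 × 1189 mm

Let the short side be w mm. Then the long side is w√2 and w · w√2 = 10⁶ mm².
w² = 10⁶/√2, so w = 1000 / 2^(1/4) ≈ 840.9 mm; long side = 1000 · 2^(1/4) ≈ 1189.2 mm.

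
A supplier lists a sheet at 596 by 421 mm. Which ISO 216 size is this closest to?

A2 (420 × 594 mm)

Aspect ratio 596/421 ≈ 1.416 — close to the ISO √2 ≈ 1.414.
In the A-series (A0 area = 1 m²): A2 = 420 × 594 mm.
Off by 3 mm total — nearest standard size.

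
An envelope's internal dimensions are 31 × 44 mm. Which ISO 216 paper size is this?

Aspect ratio 44/31 ≈ 1.419 — close to the ISO √2 ≈ 1.414.
In the B-series (B0 = 1000 × 1414 mm): B10 = 31 × 44 mm.

B10 (31 × 44 mm)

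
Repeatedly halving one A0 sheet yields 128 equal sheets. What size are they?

128 = 2^7, so 7 halving steps.
A0 → A1 → … → A7 after 7 steps.

A7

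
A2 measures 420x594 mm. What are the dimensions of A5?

A3: ⌊594/2⌋ × 420 = 297 × 420 mm
A4: ⌊420/2⌋ × 297 = 210 × 297 mm
A5: ⌊297/2⌋ × 210 = 148 × 210 mm

148 × 210 mm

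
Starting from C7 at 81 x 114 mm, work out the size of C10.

C8: ⌊114/2⌋ × 81 = 57 × 81 mm
C9: ⌊81/2⌋ × 57 = 40 × 57 mm
C10: ⌊57/2⌋ × 40 = 28 × 40 mm

28 × 40 mm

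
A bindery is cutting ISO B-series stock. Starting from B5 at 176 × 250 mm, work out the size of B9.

44 × 62 mm

B6: ⌊250/2⌋ × 176 = 125 × 176 mm
B7: ⌊176/2⌋ × 125 = 88 × 125 mm
B8: ⌊125/2⌋ × 88 = 62 × 88 mm
B9: ⌊88/2⌋ × 62 = 44 × 62 mm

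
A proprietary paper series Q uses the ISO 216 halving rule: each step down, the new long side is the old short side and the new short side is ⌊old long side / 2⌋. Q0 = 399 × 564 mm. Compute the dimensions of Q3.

Q1: ⌊564/2⌋ × 399 = 282 × 399 mm
Q2: ⌊399/2⌋ × 282 = 199 × 282 mm
Q3: ⌊282/2⌋ × 199 = 141 × 199 mm

141 × 199 mm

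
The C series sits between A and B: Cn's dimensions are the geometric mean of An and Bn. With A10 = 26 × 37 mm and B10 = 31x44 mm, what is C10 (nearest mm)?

Short side: √(26 · 31) = √806 ≈ 28.4 → 28 mm
Long side: √(37 · 44) = √1628 ≈ 40.3 → 40 mm

28 × 40 mm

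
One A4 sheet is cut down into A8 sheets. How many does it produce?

Each ISO step halves the sheet: 1 × A4 → 2 × A5 → 4 × A6 → 8 × A7 → …
From A4 to A8 is 4 halving steps: 2^4 = 16.

16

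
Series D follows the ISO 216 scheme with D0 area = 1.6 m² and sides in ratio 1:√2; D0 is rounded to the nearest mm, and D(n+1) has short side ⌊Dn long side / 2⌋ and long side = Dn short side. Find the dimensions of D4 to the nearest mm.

266 × 376 mm

Let D0's short side be w mm. w · w√2 = 1.6 m² = 1,600,000 mm², so w ≈ 1063.7 mm and w√2 ≈ 1504.2 mm → D0 = 1064 × 1504 mm.
D1: ⌊1504/2⌋ × 1064 = 752 × 1064 mm
D2: ⌊1064/2⌋ × 752 = 532 × 752 mm
D3: ⌊752/2⌋ × 532 = 376 × 532 mm
D4: ⌊532/2⌋ × 376 = 266 × 376 mm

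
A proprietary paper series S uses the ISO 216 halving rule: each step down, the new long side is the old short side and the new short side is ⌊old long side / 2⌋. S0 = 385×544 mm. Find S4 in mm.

S1: ⌊544/2⌋ × 385 = 272 × 385 mm
S2: ⌊385/2⌋ × 272 = 192 × 272 mm
S3: ⌊272/2⌋ × 192 = 136 × 192 mm
S4: ⌊192/2⌋ × 136 = 96 × 136 mm

96 × 136 mm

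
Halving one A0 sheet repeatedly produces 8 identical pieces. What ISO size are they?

8 = 2^3, so 3 halving steps.
A0 → A1 → … → A3 after 3 steps.

A3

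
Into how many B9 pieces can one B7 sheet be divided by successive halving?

Each ISO step halves the sheet: 1 × B7 → 2 × B8 → 4 × B9
From B7 to B9 is 2 halving steps: 2^2 = 4.

4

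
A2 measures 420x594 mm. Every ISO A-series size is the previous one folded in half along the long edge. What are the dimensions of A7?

74 × 105 mm

A3: ⌊594/2⌋ × 420 = 297 × 420 mm
A4: ⌊420/2⌋ × 297 = 210 × 297 mm
A5: ⌊297/2⌋ × 210 = 148 × 210 mm
A6: ⌊210/2⌋ × 148 = 105 × 148 mm
A7: ⌊148/2⌋ × 105 = 74 × 105 mm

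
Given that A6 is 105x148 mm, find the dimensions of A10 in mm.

A7: ⌊148/2⌋ × 105 = 74 × 105 mm
A8: ⌊105/2⌋ × 74 = 52 × 74 mm
A9: ⌊74/2⌋ × 52 = 37 × 52 mm
A10: ⌊52/2⌋ × 37 = 26 × 37 mm

26 × 37 mm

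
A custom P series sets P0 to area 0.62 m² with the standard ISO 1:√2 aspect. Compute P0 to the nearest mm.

662 × 936 mm

Let the short side be w mm. Then w · w√2 = 0.62 m² = 620,000 mm².
w² = 620,000/√2, so w ≈ 662.1 mm; long side = w√2 ≈ 936.4 mm.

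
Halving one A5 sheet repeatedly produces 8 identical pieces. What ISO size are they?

8 = 2^3, so 3 halving steps.
A5 → A6 → … → A8 after 3 steps.

A8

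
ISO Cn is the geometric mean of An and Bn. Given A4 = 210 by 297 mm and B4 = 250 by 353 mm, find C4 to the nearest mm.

Short side: √(210 · 250) = √52500 ≈ 229.1 → 229 mm
Long side: √(297 · 353) = √104841 ≈ 323.8 → 324 mm

229 × 324 mm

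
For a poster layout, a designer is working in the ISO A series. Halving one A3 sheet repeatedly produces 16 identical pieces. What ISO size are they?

16 = 2^4, so 4 halving steps.
A3 → A4 → … → A7 after 4 steps.

A7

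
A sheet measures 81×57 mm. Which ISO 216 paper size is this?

Aspect ratio 81/57 ≈ 1.421 — close to the ISO √2 ≈ 1.414.
In the C-series (envelope sizes, between A and B): C8 = 57 × 81 mm.

C8 (57 × 81 mm)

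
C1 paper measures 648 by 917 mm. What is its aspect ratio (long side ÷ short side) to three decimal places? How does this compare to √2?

917 / 648 = 1.415
Matches √2 ≈ 1.414 — the ISO 216 defining ratio.

1.415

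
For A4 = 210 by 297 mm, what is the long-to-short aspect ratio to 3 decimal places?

1.414

297 / 210 = 1.414
Matches √2 ≈ 1.414 — the ISO 216 defining ratio.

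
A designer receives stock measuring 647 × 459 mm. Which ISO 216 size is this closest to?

Aspect ratio 647/459 ≈ 1.410 — close to the ISO √2 ≈ 1.414.
In the C-series (envelope sizes, between A and B): C2 = 458 × 648 mm.
Off by 2 mm total — nearest standard size.

C2 (458 × 648 mm)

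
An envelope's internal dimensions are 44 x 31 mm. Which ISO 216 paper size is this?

Aspect ratio 44/31 ≈ 1.419 — close to the ISO √2 ≈ 1.414.
In the B-series (B0 = 1000 × 1414 mm): B10 = 31 × 44 mm.

B10 (31 × 44 mm)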